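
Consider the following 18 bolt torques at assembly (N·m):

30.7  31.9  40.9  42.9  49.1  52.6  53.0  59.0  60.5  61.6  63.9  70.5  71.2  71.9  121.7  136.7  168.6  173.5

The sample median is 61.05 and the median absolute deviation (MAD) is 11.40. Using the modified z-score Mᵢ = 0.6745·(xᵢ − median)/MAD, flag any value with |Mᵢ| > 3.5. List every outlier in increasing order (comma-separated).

|Mᵢ| > 3.5 ⇔ |xᵢ − 61.05| > 3.5·11.40/0.6745 = 59.15.
So outliers lie outside [1.90, 120.20].
121.7: M = 3.59 → outlier.
136.7: M = 4.48 → outlier.
168.6: M = 6.36 → outlier.
173.5: M = 6.65 → outlier.

121.7, 136.7, 168.6, 173.5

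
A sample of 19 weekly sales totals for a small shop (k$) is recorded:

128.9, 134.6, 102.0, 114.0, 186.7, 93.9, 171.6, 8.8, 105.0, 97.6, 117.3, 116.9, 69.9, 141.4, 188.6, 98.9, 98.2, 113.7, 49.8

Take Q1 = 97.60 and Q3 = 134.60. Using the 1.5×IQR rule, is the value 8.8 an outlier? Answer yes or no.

IQR = Q3 − Q1 = 134.60 − 97.60 = 37.00.
Lower fence = Q1 − 1.5·IQR = 97.60 − 55.50 = 42.10.
Upper fence = Q3 + 1.5·IQR = 134.60 + 55.50 = 190.10.
8.8 lies below the lower fence.

yes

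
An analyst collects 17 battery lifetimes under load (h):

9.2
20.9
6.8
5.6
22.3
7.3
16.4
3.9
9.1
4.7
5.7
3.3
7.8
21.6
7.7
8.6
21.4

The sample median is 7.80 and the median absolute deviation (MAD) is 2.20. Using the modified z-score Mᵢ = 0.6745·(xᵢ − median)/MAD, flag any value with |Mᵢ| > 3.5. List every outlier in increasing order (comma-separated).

20.9, 21.4, 21.6, 22.3

|Mᵢ| > 3.5 ⇔ |xᵢ − 7.80| > 3.5·2.20/0.6745 = 11.42.
So outliers lie outside [-3.62, 19.22].
20.9: M = 4.02 → outlier.
21.4: M = 4.17 → outlier.
21.6: M = 4.23 → outlier.
22.3: M = 4.45 → outlier.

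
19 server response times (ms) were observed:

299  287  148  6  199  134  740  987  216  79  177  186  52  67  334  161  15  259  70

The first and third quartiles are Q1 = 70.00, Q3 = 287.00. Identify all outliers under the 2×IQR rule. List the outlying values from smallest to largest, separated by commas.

IQR = Q3 − Q1 = 287.00 − 70.00 = 217.00.
Lower fence = Q1 − 2·IQR = 70.00 − 434.00 = -364.00.
Upper fence = Q3 + 2·IQR = 287.00 + 434.00 = 721.00.
740 > 721.00 → outlier.
987 > 721.00 → outlier.
All remaining values lie within [-364.00, 721.00].

740, 987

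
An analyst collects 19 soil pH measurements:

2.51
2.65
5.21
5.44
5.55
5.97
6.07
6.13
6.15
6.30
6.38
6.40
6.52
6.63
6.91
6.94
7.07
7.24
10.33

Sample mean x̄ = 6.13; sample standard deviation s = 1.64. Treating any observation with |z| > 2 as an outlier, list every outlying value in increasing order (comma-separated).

2.51, 2.65, 10.33

Cutoffs at x̄ ± 2s: 6.13 ± 2·1.64 = [2.85, 9.41].
2.51: z = -2.21, |z| > 2 → outlier.
2.65: z = -2.12, |z| > 2 → outlier.
10.33: z = 2.56, |z| > 2 → outlier.
Every other value lies within [2.85, 9.41].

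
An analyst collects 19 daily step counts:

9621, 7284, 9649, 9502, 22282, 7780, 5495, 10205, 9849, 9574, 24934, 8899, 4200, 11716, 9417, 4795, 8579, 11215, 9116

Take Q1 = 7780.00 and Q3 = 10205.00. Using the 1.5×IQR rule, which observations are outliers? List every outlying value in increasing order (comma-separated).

IQR = Q3 − Q1 = 10205.00 − 7780.00 = 2425.00.
Lower fence = Q1 − 1.5·IQR = 7780.00 − 3637.50 = 4142.50.
Upper fence = Q3 + 1.5·IQR = 10205.00 + 3637.50 = 13842.50.
22282 > 13842.50 → outlier.
24934 > 13842.50 → outlier.
All remaining values lie within [4142.50, 13842.50].

22282, 24934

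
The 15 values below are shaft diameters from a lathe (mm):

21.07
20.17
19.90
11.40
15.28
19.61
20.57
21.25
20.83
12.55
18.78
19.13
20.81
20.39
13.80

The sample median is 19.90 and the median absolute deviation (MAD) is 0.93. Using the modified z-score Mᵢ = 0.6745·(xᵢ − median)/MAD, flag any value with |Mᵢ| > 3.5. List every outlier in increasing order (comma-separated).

|Mᵢ| > 3.5 ⇔ |xᵢ − 19.90| > 3.5·0.93/0.6745 = 4.83.
So outliers lie outside [15.07, 24.73].
11.40: M = -6.16 → outlier.
12.55: M = -5.33 → outlier.
13.80: M = -4.42 → outlier.

11.40, 12.55, 13.80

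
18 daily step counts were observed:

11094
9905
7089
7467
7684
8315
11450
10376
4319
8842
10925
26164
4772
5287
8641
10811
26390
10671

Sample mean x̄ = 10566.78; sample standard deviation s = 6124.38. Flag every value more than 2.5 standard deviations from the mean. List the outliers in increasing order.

26164, 26390

Cutoffs at x̄ ± 2.5s: 10566.78 ± 2.5·6124.38 = [-4744.17, 25877.73].
26164: z = 2.55, |z| > 2.5 → outlier.
26390: z = 2.58, |z| > 2.5 → outlier.
Every other value lies within [-4744.17, 25877.73].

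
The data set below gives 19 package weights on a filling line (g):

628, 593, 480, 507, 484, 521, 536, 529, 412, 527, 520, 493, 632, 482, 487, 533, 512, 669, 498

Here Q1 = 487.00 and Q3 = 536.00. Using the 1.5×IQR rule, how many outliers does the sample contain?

4

IQR = 49.00; fences at 487.00 − 73.50 = 413.50 and 536.00 + 73.50 = 609.50.
Outside the cutoffs: 412, 628, 632, 669.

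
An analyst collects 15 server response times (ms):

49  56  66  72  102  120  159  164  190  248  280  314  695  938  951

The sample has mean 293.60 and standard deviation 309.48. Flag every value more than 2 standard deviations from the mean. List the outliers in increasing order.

Cutoffs at x̄ ± 2s: 293.60 ± 2·309.48 = [-325.36, 912.56].
938: z = 2.08, |z| > 2 → outlier.
951: z = 2.12, |z| > 2 → outlier.
Every other value lies within [-325.36, 912.56].

938, 951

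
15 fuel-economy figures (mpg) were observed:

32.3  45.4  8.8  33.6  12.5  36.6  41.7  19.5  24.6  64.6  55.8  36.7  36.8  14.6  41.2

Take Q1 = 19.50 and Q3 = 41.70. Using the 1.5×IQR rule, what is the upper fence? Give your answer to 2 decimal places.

IQR = Q3 − Q1 = 41.70 − 19.50 = 22.20.
Lower fence = Q1 − 1.5·IQR = 19.50 − 33.30 = -13.80.
Upper fence = Q3 + 1.5·IQR = 41.70 + 33.30 = 75.00.

75.00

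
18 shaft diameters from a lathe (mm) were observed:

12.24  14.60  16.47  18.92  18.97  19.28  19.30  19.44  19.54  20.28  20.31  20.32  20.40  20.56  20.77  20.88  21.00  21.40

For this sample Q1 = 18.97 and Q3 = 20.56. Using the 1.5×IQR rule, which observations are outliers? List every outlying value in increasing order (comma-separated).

12.24, 14.60, 16.47

IQR = Q3 − Q1 = 20.56 − 18.97 = 1.59.
Lower fence = Q1 − 1.5·IQR = 18.97 − 2.385 = 16.585.
Upper fence = Q3 + 1.5·IQR = 20.56 + 2.385 = 22.945.
12.24 < 16.585 → outlier.
14.60 < 16.585 → outlier.
16.47 < 16.585 → outlier.
All remaining values lie within [16.585, 22.945].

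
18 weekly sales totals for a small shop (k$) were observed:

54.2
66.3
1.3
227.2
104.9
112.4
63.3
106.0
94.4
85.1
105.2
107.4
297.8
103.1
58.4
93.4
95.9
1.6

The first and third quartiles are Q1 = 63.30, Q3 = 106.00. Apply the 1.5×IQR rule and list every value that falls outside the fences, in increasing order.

IQR = Q3 − Q1 = 106.00 − 63.30 = 42.70.
Lower fence = Q1 − 1.5·IQR = 63.30 − 64.05 = -0.75.
Upper fence = Q3 + 1.5·IQR = 106.00 + 64.05 = 170.05.
227.2 > 170.05 → outlier.
297.8 > 170.05 → outlier.
All remaining values lie within [-0.75, 170.05].

227.2, 297.8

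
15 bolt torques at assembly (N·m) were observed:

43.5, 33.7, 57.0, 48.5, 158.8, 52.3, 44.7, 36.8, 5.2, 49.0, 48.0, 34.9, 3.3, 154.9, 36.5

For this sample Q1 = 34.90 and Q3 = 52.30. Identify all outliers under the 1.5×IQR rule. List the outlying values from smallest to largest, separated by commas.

IQR = Q3 − Q1 = 52.30 − 34.90 = 17.40.
Lower fence = Q1 − 1.5·IQR = 34.90 − 26.10 = 8.80.
Upper fence = Q3 + 1.5·IQR = 52.30 + 26.10 = 78.40.
3.3 < 8.80 → outlier.
5.2 < 8.80 → outlier.
154.9 > 78.40 → outlier.
158.8 > 78.40 → outlier.
All remaining values lie within [8.80, 78.40].

3.3, 5.2, 154.9, 158.8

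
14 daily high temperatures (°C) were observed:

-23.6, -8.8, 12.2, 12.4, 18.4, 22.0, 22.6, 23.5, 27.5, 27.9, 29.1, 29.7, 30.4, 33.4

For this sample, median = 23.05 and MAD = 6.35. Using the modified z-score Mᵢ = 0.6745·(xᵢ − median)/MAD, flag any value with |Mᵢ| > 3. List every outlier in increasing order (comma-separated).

-23.6, -8.8

|Mᵢ| > 3 ⇔ |xᵢ − 23.05| > 3·6.35/0.6745 = 28.24.
So outliers lie outside [-5.19, 51.29].
-23.6: M = -4.96 → outlier.
-8.8: M = -3.38 → outlier.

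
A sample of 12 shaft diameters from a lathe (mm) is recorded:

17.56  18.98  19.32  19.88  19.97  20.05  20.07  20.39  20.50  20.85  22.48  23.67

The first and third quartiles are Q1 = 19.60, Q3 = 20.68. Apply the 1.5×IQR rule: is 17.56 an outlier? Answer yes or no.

yes

IQR = Q3 − Q1 = 20.68 − 19.60 = 1.08.
Lower fence = Q1 − 1.5·IQR = 19.60 − 1.62 = 17.98.
Upper fence = Q3 + 1.5·IQR = 20.68 + 1.62 = 22.30.
17.56 lies below the lower fence.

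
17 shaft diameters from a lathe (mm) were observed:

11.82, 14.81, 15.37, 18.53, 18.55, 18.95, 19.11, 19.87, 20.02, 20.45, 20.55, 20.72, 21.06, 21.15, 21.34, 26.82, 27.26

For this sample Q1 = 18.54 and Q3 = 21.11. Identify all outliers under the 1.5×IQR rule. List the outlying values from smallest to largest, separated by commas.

11.82, 26.82, 27.26

IQR = Q3 − Q1 = 21.11 − 18.54 = 2.57.
Lower fence = Q1 − 1.5·IQR = 18.54 − 3.855 = 14.685.
Upper fence = Q3 + 1.5·IQR = 21.11 + 3.855 = 24.965.
11.82 < 14.685 → outlier.
26.82 > 24.965 → outlier.
27.26 > 24.965 → outlier.
All remaining values lie within [14.685, 24.965].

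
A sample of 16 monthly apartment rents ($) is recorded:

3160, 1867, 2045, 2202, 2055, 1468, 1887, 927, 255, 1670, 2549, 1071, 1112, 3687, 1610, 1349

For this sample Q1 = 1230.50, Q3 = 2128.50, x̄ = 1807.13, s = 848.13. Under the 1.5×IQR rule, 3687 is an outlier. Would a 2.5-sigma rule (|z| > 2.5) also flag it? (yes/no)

z = (3687 − 1807.13) / 848.13 = 2.22.
|z| = 2.22 ≤ 2.5.

no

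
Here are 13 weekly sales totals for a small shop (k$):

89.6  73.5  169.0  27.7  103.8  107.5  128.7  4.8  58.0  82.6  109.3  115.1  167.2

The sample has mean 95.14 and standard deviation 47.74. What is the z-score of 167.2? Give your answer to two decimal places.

z = (167.2 − 95.14) / 47.74 = 1.51.

1.51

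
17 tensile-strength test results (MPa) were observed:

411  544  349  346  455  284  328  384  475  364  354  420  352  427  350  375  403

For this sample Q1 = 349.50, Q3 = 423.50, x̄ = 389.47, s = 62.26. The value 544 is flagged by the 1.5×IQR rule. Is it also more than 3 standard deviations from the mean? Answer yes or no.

z = (544 − 389.47) / 62.26 = 2.48.
|z| = 2.48 ≤ 3.

no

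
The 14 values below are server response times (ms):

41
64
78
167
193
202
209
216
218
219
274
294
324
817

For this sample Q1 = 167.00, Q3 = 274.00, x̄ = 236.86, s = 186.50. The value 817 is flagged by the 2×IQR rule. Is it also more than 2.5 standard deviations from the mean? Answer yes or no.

z = (817 − 236.86) / 186.50 = 3.11.
|z| = 3.11 > 2.5.

yes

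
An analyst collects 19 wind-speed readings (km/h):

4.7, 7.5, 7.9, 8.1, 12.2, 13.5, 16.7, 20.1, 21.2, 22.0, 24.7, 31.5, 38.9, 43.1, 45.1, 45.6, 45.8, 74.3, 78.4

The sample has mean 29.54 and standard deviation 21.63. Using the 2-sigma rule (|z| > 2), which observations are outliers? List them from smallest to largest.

74.3, 78.4

Cutoffs at x̄ ± 2s: 29.54 ± 2·21.63 = [-13.72, 72.80].
74.3: z = 2.07, |z| > 2 → outlier.
78.4: z = 2.26, |z| > 2 → outlier.
Every other value lies within [-13.72, 72.80].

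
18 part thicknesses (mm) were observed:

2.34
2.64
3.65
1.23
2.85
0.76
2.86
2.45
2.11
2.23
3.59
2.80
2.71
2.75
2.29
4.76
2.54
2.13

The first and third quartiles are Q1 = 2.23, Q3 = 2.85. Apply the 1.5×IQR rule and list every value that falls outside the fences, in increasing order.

IQR = Q3 − Q1 = 2.85 − 2.23 = 0.62.
Lower fence = Q1 − 1.5·IQR = 2.23 − 0.93 = 1.30.
Upper fence = Q3 + 1.5·IQR = 2.85 + 0.93 = 3.78.
0.76 < 1.30 → outlier.
1.23 < 1.30 → outlier.
4.76 > 3.78 → outlier.
All remaining values lie within [1.30, 3.78].

0.76, 1.23, 4.76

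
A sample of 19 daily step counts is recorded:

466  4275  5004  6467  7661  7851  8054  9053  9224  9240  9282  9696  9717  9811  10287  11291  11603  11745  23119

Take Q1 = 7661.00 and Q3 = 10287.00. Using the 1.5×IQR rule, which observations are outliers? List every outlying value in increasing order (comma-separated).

IQR = Q3 − Q1 = 10287.00 − 7661.00 = 2626.00.
Lower fence = Q1 − 1.5·IQR = 7661.00 − 3939.00 = 3722.00.
Upper fence = Q3 + 1.5·IQR = 10287.00 + 3939.00 = 14226.00.
466 < 3722.00 → outlier.
23119 > 14226.00 → outlier.
All remaining values lie within [3722.00, 14226.00].

466, 23119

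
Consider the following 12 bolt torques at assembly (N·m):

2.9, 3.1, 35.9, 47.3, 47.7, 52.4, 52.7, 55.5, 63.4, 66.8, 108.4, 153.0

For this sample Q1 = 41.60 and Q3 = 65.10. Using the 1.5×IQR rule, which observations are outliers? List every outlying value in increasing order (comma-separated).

2.9, 3.1, 108.4, 153.0

IQR = Q3 − Q1 = 65.10 − 41.60 = 23.50.
Lower fence = Q1 − 1.5·IQR = 41.60 − 35.25 = 6.35.
Upper fence = Q3 + 1.5·IQR = 65.10 + 35.25 = 100.35.
2.9 < 6.35 → outlier.
3.1 < 6.35 → outlier.
108.4 > 100.35 → outlier.
153.0 > 100.35 → outlier.
All remaining values lie within [6.35, 100.35].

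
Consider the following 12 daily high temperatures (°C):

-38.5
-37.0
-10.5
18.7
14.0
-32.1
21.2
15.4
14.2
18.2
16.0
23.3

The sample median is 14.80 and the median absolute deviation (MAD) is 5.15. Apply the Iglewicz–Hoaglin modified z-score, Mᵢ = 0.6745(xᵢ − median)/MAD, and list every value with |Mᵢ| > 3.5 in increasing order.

|Mᵢ| > 3.5 ⇔ |xᵢ − 14.80| > 3.5·5.15/0.6745 = 26.72.
So outliers lie outside [-11.92, 41.52].
-38.5: M = -6.98 → outlier.
-37.0: M = -6.78 → outlier.
-32.1: M = -6.14 → outlier.

-38.5, -37.0, -32.1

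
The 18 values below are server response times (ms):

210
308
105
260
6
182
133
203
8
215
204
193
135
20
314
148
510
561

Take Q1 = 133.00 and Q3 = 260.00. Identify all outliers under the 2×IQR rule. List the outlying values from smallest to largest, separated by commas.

561

IQR = Q3 − Q1 = 260.00 − 133.00 = 127.00.
Lower fence = Q1 − 2·IQR = 133.00 − 254.00 = -121.00.
Upper fence = Q3 + 2·IQR = 260.00 + 254.00 = 514.00.
561 > 514.00 → outlier.
All remaining values lie within [-121.00, 514.00].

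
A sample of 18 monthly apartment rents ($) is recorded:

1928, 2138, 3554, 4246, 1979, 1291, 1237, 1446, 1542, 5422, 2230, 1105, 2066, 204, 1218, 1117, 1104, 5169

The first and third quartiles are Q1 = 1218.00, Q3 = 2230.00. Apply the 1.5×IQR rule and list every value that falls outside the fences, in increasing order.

IQR = Q3 − Q1 = 2230.00 − 1218.00 = 1012.00.
Lower fence = Q1 − 1.5·IQR = 1218.00 − 1518.00 = -300.00.
Upper fence = Q3 + 1.5·IQR = 2230.00 + 1518.00 = 3748.00.
4246 > 3748.00 → outlier.
5169 > 3748.00 → outlier.
5422 > 3748.00 → outlier.
All remaining values lie within [-300.00, 3748.00].

4246, 5169, 5422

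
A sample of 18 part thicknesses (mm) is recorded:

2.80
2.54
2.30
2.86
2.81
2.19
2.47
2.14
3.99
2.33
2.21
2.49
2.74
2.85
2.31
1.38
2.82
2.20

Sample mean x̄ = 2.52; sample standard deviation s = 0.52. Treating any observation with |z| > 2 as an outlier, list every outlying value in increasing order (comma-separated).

Cutoffs at x̄ ± 2s: 2.52 ± 2·0.52 = [1.48, 3.56].
1.38: z = -2.19, |z| > 2 → outlier.
3.99: z = 2.83, |z| > 2 → outlier.
Every other value lies within [1.48, 3.56].

1.38, 3.99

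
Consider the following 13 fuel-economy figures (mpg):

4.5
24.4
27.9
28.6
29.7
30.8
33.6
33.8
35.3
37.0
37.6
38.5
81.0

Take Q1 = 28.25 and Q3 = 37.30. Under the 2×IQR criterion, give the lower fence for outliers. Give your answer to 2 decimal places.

IQR = Q3 − Q1 = 37.30 − 28.25 = 9.05.
Lower fence = Q1 − 2·IQR = 28.25 − 18.10 = 10.15.
Upper fence = Q3 + 2·IQR = 37.30 + 18.10 = 55.40.

10.15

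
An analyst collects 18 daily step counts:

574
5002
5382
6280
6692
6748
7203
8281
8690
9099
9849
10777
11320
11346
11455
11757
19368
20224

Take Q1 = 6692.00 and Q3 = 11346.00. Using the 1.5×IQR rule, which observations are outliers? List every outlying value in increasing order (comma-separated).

19368, 20224

IQR = Q3 − Q1 = 11346.00 − 6692.00 = 4654.00.
Lower fence = Q1 − 1.5·IQR = 6692.00 − 6981.00 = -289.00.
Upper fence = Q3 + 1.5·IQR = 11346.00 + 6981.00 = 18327.00.
19368 > 18327.00 → outlier.
20224 > 18327.00 → outlier.
All remaining values lie within [-289.00, 18327.00].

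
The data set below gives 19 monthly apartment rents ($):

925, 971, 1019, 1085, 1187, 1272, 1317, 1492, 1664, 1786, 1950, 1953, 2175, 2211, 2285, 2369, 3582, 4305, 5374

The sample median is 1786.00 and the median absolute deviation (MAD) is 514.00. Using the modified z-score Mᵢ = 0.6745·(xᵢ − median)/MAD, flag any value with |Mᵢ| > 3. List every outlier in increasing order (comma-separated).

|Mᵢ| > 3 ⇔ |xᵢ − 1786.00| > 3·514.00/0.6745 = 2286.14.
So outliers lie outside [-500.14, 4072.14].
4305: M = 3.31 → outlier.
5374: M = 4.71 → outlier.

4305, 5374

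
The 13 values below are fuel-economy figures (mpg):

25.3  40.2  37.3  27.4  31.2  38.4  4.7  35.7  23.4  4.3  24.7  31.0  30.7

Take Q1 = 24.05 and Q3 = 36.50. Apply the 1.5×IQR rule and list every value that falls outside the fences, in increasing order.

4.3, 4.7

IQR = Q3 − Q1 = 36.50 − 24.05 = 12.45.
Lower fence = Q1 − 1.5·IQR = 24.05 − 18.675 = 5.375.
Upper fence = Q3 + 1.5·IQR = 36.50 + 18.675 = 55.175.
4.3 < 5.375 → outlier.
4.7 < 5.375 → outlier.
All remaining values lie within [5.375, 55.175].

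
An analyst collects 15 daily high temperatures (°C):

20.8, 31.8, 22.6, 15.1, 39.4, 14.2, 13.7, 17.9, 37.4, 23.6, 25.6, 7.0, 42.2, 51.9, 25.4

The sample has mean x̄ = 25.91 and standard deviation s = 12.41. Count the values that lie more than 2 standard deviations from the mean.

1

Cutoffs: x̄ ± 2s = [1.09, 50.73].
Outside the cutoffs: 51.9.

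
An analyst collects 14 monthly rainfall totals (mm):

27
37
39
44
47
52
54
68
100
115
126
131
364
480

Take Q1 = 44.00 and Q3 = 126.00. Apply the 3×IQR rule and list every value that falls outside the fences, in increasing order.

480

IQR = Q3 − Q1 = 126.00 − 44.00 = 82.00.
Lower fence = Q1 − 3·IQR = 44.00 − 246.00 = -202.00.
Upper fence = Q3 + 3·IQR = 126.00 + 246.00 = 372.00.
480 > 372.00 → outlier.
All remaining values lie within [-202.00, 372.00].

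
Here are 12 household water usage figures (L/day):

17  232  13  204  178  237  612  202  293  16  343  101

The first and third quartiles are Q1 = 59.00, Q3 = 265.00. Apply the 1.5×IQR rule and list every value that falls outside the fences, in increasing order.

IQR = Q3 − Q1 = 265.00 − 59.00 = 206.00.
Lower fence = Q1 − 1.5·IQR = 59.00 − 309.00 = -250.00.
Upper fence = Q3 + 1.5·IQR = 265.00 + 309.00 = 574.00.
612 > 574.00 → outlier.
All remaining values lie within [-250.00, 574.00].

612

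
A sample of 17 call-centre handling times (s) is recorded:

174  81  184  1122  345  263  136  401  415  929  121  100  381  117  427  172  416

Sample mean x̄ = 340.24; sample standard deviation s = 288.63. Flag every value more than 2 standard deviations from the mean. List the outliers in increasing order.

Cutoffs at x̄ ± 2s: 340.24 ± 2·288.63 = [-237.02, 917.50].
929: z = 2.04, |z| > 2 → outlier.
1122: z = 2.71, |z| > 2 → outlier.
Every other value lies within [-237.02, 917.50].

929, 1122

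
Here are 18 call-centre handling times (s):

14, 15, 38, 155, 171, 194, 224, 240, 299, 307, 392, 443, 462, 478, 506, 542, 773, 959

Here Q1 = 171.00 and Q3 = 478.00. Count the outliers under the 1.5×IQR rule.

1

IQR = 307.00; fences at 171.00 − 460.50 = -289.50 and 478.00 + 460.50 = 938.50.
Outside the cutoffs: 959.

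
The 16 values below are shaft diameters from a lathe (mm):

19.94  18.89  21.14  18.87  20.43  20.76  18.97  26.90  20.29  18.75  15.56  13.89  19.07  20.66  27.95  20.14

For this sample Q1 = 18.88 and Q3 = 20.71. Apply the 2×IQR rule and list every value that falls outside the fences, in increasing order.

13.89, 26.90, 27.95

IQR = Q3 − Q1 = 20.71 − 18.88 = 1.83.
Lower fence = Q1 − 2·IQR = 18.88 − 3.66 = 15.22.
Upper fence = Q3 + 2·IQR = 20.71 + 3.66 = 24.37.
13.89 < 15.22 → outlier.
26.90 > 24.37 → outlier.
27.95 > 24.37 → outlier.
All remaining values lie within [15.22, 24.37].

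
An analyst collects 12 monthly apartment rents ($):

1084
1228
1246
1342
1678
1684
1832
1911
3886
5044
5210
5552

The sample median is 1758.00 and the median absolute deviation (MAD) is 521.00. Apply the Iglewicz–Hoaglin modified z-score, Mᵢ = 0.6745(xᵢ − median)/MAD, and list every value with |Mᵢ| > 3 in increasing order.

5044, 5210, 5552

|Mᵢ| > 3 ⇔ |xᵢ − 1758.00| > 3·521.00/0.6745 = 2317.27.
So outliers lie outside [-559.27, 4075.27].
5044: M = 4.25 → outlier.
5210: M = 4.47 → outlier.
5552: M = 4.91 → outlier.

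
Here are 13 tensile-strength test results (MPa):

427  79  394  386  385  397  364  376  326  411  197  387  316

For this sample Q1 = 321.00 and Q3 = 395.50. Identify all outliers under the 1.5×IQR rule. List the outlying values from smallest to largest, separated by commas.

79, 197

IQR = Q3 − Q1 = 395.50 − 321.00 = 74.50.
Lower fence = Q1 − 1.5·IQR = 321.00 − 111.75 = 209.25.
Upper fence = Q3 + 1.5·IQR = 395.50 + 111.75 = 507.25.
79 < 209.25 → outlier.
197 < 209.25 → outlier.
All remaining values lie within [209.25, 507.25].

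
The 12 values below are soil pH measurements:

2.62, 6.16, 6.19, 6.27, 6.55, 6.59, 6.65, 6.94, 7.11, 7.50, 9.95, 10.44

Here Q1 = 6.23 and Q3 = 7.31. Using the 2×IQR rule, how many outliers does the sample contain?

IQR = 1.08; fences at 6.23 − 2.16 = 4.07 and 7.31 + 2.16 = 9.47.
Outside the cutoffs: 2.62, 9.95, 10.44.

3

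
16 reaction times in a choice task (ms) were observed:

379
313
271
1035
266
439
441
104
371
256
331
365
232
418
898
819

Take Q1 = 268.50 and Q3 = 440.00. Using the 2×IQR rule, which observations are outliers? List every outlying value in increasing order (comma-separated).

819, 898, 1035

IQR = Q3 − Q1 = 440.00 − 268.50 = 171.50.
Lower fence = Q1 − 2·IQR = 268.50 − 343.00 = -74.50.
Upper fence = Q3 + 2·IQR = 440.00 + 343.00 = 783.00.
819 > 783.00 → outlier.
898 > 783.00 → outlier.
1035 > 783.00 → outlier.
All remaining values lie within [-74.50, 783.00].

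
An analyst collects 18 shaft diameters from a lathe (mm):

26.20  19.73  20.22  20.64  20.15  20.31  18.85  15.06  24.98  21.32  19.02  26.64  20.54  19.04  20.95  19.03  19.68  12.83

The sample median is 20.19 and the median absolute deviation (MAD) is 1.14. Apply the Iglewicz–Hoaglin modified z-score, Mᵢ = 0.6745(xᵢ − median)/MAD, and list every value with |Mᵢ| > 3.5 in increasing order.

12.83, 26.20, 26.64

|Mᵢ| > 3.5 ⇔ |xᵢ − 20.19| > 3.5·1.14/0.6745 = 5.92.
So outliers lie outside [14.27, 26.11].
12.83: M = -4.35 → outlier.
26.20: M = 3.56 → outlier.
26.64: M = 3.82 → outlier.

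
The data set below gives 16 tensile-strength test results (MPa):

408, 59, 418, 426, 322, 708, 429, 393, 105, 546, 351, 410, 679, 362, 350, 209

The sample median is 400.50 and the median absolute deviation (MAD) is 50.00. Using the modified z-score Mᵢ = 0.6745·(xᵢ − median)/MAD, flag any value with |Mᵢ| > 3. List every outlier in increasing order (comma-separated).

|Mᵢ| > 3 ⇔ |xᵢ − 400.50| > 3·50.00/0.6745 = 222.39.
So outliers lie outside [178.11, 622.89].
59: M = -4.61 → outlier.
105: M = -3.99 → outlier.
679: M = 3.76 → outlier.
708: M = 4.15 → outlier.

59, 105, 679, 708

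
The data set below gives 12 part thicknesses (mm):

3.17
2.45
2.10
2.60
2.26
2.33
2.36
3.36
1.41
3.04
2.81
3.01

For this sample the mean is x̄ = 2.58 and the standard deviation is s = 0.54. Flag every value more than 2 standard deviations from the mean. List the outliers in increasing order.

Cutoffs at x̄ ± 2s: 2.58 ± 2·0.54 = [1.50, 3.66].
1.41: z = -2.17, |z| > 2 → outlier.
Every other value lies within [1.50, 3.66].

1.41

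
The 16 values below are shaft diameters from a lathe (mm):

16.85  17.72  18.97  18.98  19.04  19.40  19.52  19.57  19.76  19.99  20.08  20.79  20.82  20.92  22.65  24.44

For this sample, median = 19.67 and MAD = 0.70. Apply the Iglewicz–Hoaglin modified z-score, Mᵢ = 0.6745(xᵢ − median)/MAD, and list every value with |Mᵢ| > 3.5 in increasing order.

|Mᵢ| > 3.5 ⇔ |xᵢ − 19.67| > 3.5·0.70/0.6745 = 3.63.
So outliers lie outside [16.04, 23.30].
24.44: M = 4.60 → outlier.

24.44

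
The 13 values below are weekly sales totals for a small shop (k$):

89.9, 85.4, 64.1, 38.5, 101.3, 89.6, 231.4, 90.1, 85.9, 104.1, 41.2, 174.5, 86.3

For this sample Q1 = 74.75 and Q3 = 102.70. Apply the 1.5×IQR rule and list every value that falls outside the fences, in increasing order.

IQR = Q3 − Q1 = 102.70 − 74.75 = 27.95.
Lower fence = Q1 − 1.5·IQR = 74.75 − 41.925 = 32.825.
Upper fence = Q3 + 1.5·IQR = 102.70 + 41.925 = 144.625.
174.5 > 144.625 → outlier.
231.4 > 144.625 → outlier.
All remaining values lie within [32.825, 144.625].

174.5, 231.4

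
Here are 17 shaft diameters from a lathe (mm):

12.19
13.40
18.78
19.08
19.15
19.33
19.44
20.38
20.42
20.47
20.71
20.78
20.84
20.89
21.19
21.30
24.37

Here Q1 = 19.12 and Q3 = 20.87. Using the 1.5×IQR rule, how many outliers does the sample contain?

IQR = 1.75; fences at 19.12 − 2.625 = 16.495 and 20.87 + 2.625 = 23.495.
Outside the cutoffs: 12.19, 13.40, 24.37.

3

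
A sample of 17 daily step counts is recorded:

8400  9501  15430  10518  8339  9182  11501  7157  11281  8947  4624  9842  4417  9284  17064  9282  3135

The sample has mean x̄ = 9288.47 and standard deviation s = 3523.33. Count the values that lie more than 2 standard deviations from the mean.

Cutoffs: x̄ ± 2s = [2241.81, 16335.13].
Outside the cutoffs: 17064.

1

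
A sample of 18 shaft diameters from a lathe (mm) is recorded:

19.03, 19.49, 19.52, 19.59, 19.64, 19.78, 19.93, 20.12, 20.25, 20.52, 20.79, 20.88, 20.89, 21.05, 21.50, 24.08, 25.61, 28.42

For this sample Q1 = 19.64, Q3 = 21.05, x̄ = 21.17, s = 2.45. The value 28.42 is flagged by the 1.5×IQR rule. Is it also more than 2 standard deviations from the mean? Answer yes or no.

z = (28.42 − 21.17) / 2.45 = 2.96.
|z| = 2.96 > 2.

yes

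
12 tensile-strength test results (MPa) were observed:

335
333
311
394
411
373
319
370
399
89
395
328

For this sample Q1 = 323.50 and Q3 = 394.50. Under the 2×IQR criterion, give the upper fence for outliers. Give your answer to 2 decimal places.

536.50

IQR = Q3 − Q1 = 394.50 − 323.50 = 71.00.
Lower fence = Q1 − 2·IQR = 323.50 − 142.00 = 181.50.
Upper fence = Q3 + 2·IQR = 394.50 + 142.00 = 536.50.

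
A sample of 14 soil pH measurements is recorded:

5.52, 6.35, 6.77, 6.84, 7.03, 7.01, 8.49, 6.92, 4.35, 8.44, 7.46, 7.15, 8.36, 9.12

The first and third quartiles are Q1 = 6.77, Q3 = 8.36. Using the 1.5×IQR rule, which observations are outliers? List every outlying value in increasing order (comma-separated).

IQR = Q3 − Q1 = 8.36 − 6.77 = 1.59.
Lower fence = Q1 − 1.5·IQR = 6.77 − 2.385 = 4.385.
Upper fence = Q3 + 1.5·IQR = 8.36 + 2.385 = 10.745.
4.35 < 4.385 → outlier.
All remaining values lie within [4.385, 10.745].

4.35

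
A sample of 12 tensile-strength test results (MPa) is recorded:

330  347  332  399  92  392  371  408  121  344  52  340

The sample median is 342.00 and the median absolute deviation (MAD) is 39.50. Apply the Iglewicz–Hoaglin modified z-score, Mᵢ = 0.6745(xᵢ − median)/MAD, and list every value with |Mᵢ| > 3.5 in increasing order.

52, 92, 121

|Mᵢ| > 3.5 ⇔ |xᵢ − 342.00| > 3.5·39.50/0.6745 = 204.97.
So outliers lie outside [137.03, 546.97].
52: M = -4.95 → outlier.
92: M = -4.27 → outlier.
121: M = -3.77 → outlier.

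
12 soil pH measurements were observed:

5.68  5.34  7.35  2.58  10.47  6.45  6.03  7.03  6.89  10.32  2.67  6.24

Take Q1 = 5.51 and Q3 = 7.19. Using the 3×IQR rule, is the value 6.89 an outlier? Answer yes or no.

no

IQR = Q3 − Q1 = 7.19 − 5.51 = 1.68.
Lower fence = Q1 − 3·IQR = 5.51 − 5.04 = 0.47.
Upper fence = Q3 + 3·IQR = 7.19 + 5.04 = 12.23.
6.89 lies within [0.47, 12.23].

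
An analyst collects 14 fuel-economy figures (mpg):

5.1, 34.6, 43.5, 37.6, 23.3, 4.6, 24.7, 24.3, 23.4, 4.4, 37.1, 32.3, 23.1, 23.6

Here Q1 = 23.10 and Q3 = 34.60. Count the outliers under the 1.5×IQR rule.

IQR = 11.50; fences at 23.10 − 17.25 = 5.85 and 34.60 + 17.25 = 51.85.
Outside the cutoffs: 4.4, 4.6, 5.1.

3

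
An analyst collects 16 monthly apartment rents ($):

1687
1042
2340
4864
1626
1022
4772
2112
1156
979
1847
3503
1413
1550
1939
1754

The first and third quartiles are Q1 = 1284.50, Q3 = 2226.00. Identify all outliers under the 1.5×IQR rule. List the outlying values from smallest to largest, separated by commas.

4772, 4864

IQR = Q3 − Q1 = 2226.00 − 1284.50 = 941.50.
Lower fence = Q1 − 1.5·IQR = 1284.50 − 1412.25 = -127.75.
Upper fence = Q3 + 1.5·IQR = 2226.00 + 1412.25 = 3638.25.
4772 > 3638.25 → outlier.
4864 > 3638.25 → outlier.
All remaining values lie within [-127.75, 3638.25].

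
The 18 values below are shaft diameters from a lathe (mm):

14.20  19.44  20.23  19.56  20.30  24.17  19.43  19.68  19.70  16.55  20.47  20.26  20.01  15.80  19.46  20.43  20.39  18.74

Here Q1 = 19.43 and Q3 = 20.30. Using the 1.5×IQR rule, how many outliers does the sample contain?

IQR = 0.87; fences at 19.43 − 1.305 = 18.125 and 20.30 + 1.305 = 21.605.
Outside the cutoffs: 14.20, 15.80, 16.55, 24.17.

4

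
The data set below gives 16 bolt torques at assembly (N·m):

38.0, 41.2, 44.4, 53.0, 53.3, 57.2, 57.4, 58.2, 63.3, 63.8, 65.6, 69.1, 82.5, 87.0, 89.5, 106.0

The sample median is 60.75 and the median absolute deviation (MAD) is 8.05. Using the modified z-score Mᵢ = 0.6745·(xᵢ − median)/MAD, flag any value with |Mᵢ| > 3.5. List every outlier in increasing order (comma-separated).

106.0

|Mᵢ| > 3.5 ⇔ |xᵢ − 60.75| > 3.5·8.05/0.6745 = 41.77.
So outliers lie outside [18.98, 102.52].
106.0: M = 3.79 → outlier.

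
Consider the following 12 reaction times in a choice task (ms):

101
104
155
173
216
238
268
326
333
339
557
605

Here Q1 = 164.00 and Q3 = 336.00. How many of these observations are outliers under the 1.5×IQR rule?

IQR = 172.00; fences at 164.00 − 258.00 = -94.00 and 336.00 + 258.00 = 594.00.
Outside the cutoffs: 605.

1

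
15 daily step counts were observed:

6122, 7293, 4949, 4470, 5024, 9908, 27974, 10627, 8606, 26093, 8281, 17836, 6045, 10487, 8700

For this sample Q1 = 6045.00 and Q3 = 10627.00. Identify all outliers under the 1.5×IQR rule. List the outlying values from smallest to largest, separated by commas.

IQR = Q3 − Q1 = 10627.00 − 6045.00 = 4582.00.
Lower fence = Q1 − 1.5·IQR = 6045.00 − 6873.00 = -828.00.
Upper fence = Q3 + 1.5·IQR = 10627.00 + 6873.00 = 17500.00.
17836 > 17500.00 → outlier.
26093 > 17500.00 → outlier.
27974 > 17500.00 → outlier.
All remaining values lie within [-828.00, 17500.00].

17836, 26093, 27974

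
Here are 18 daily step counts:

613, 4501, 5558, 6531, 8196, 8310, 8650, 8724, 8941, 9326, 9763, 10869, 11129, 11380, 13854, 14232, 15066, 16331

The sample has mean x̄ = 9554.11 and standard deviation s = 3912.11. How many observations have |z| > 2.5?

0

Cutoffs: x̄ ± 2.5s = [-226.165, 19334.385].
Every value lies within the cutoffs.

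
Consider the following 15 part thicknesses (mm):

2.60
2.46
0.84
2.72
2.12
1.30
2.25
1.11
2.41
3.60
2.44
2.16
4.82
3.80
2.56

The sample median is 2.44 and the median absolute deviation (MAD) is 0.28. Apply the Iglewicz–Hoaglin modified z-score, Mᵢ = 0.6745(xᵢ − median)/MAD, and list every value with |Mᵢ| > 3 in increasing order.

|Mᵢ| > 3 ⇔ |xᵢ − 2.44| > 3·0.28/0.6745 = 1.25.
So outliers lie outside [1.19, 3.69].
0.84: M = -3.85 → outlier.
1.11: M = -3.20 → outlier.
3.80: M = 3.28 → outlier.
4.82: M = 5.73 → outlier.

0.84, 1.11, 3.80, 4.82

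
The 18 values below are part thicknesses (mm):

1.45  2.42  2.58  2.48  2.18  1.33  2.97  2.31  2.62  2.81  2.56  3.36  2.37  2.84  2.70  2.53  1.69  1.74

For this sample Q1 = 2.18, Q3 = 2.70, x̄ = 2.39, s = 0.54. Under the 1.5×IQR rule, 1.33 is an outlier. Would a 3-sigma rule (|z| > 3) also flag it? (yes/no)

z = (1.33 − 2.39) / 0.54 = -1.96.
|z| = 1.96 ≤ 3.

no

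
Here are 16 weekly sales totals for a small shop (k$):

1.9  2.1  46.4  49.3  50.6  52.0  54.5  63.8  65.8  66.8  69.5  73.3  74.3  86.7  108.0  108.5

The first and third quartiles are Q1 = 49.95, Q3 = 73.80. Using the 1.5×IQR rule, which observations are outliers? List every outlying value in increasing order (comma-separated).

1.9, 2.1

IQR = Q3 − Q1 = 73.80 − 49.95 = 23.85.
Lower fence = Q1 − 1.5·IQR = 49.95 − 35.775 = 14.175.
Upper fence = Q3 + 1.5·IQR = 73.80 + 35.775 = 109.575.
1.9 < 14.175 → outlier.
2.1 < 14.175 → outlier.
All remaining values lie within [14.175, 109.575].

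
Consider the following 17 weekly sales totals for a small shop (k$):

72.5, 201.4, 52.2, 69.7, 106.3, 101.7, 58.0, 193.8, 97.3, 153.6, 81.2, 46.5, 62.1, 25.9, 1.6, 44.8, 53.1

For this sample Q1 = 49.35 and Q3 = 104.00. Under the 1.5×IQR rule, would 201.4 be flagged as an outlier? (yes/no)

yes

IQR = Q3 − Q1 = 104.00 − 49.35 = 54.65.
Lower fence = Q1 − 1.5·IQR = 49.35 − 81.975 = -32.625.
Upper fence = Q3 + 1.5·IQR = 104.00 + 81.975 = 185.975.
201.4 lies above the upper fence.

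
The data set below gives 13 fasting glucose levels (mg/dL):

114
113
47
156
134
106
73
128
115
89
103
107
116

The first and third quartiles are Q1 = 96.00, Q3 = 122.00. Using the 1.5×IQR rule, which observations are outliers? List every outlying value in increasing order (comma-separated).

47

IQR = Q3 − Q1 = 122.00 − 96.00 = 26.00.
Lower fence = Q1 − 1.5·IQR = 96.00 − 39.00 = 57.00.
Upper fence = Q3 + 1.5·IQR = 122.00 + 39.00 = 161.00.
47 < 57.00 → outlier.
All remaining values lie within [57.00, 161.00].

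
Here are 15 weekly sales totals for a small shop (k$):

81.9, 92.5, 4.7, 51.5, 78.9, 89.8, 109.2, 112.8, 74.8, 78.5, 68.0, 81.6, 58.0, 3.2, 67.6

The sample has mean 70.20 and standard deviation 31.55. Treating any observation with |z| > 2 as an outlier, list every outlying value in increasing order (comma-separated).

3.2, 4.7

Cutoffs at x̄ ± 2s: 70.20 ± 2·31.55 = [7.10, 133.30].
3.2: z = -2.12, |z| > 2 → outlier.
4.7: z = -2.08, |z| > 2 → outlier.
Every other value lies within [7.10, 133.30].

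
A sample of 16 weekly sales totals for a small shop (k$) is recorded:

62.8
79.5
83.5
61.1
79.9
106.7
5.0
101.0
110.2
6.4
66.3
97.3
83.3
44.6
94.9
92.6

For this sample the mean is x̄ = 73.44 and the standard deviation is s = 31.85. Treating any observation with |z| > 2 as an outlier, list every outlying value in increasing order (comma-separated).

Cutoffs at x̄ ± 2s: 73.44 ± 2·31.85 = [9.74, 137.14].
5.0: z = -2.15, |z| > 2 → outlier.
6.4: z = -2.10, |z| > 2 → outlier.
Every other value lies within [9.74, 137.14].

5.0, 6.4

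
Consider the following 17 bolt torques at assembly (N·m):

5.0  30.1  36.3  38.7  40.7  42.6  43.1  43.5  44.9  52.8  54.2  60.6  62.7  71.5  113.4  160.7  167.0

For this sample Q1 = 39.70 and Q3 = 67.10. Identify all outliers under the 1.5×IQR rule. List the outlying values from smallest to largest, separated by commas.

113.4, 160.7, 167.0

IQR = Q3 − Q1 = 67.10 − 39.70 = 27.40.
Lower fence = Q1 − 1.5·IQR = 39.70 − 41.10 = -1.40.
Upper fence = Q3 + 1.5·IQR = 67.10 + 41.10 = 108.20.
113.4 > 108.20 → outlier.
160.7 > 108.20 → outlier.
167.0 > 108.20 → outlier.
All remaining values lie within [-1.40, 108.20].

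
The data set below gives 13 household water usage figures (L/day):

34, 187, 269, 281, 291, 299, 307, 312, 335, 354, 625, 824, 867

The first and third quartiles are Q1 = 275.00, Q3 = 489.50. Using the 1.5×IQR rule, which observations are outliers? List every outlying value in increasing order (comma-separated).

IQR = Q3 − Q1 = 489.50 − 275.00 = 214.50.
Lower fence = Q1 − 1.5·IQR = 275.00 − 321.75 = -46.75.
Upper fence = Q3 + 1.5·IQR = 489.50 + 321.75 = 811.25.
824 > 811.25 → outlier.
867 > 811.25 → outlier.
All remaining values lie within [-46.75, 811.25].

824, 867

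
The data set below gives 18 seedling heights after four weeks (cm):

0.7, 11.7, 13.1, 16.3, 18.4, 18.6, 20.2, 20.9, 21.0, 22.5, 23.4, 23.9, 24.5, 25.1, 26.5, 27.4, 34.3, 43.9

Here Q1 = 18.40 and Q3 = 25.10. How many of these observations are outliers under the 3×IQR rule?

0

IQR = 6.70; fences at 18.40 − 20.10 = -1.70 and 25.10 + 20.10 = 45.20.
Every value lies within the cutoffs.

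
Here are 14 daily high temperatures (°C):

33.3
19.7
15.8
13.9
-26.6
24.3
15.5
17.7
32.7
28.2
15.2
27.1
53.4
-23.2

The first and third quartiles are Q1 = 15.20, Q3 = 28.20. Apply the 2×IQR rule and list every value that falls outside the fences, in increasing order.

-26.6, -23.2

IQR = Q3 − Q1 = 28.20 − 15.20 = 13.00.
Lower fence = Q1 − 2·IQR = 15.20 − 26.00 = -10.80.
Upper fence = Q3 + 2·IQR = 28.20 + 26.00 = 54.20.
-26.6 < -10.80 → outlier.
-23.2 < -10.80 → outlier.
All remaining values lie within [-10.80, 54.20].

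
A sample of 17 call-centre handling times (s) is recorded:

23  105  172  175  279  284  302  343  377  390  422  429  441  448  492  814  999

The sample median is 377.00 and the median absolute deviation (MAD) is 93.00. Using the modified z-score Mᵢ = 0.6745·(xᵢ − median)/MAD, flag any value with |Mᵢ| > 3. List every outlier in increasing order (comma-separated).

|Mᵢ| > 3 ⇔ |xᵢ − 377.00| > 3·93.00/0.6745 = 413.64.
So outliers lie outside [-36.64, 790.64].
814: M = 3.17 → outlier.
999: M = 4.51 → outlier.

814, 999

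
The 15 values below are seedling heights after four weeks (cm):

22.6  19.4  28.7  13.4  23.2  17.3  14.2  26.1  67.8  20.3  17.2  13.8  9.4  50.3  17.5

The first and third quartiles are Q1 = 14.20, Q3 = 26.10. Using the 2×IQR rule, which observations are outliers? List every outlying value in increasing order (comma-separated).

IQR = Q3 − Q1 = 26.10 − 14.20 = 11.90.
Lower fence = Q1 − 2·IQR = 14.20 − 23.80 = -9.60.
Upper fence = Q3 + 2·IQR = 26.10 + 23.80 = 49.90.
50.3 > 49.90 → outlier.
67.8 > 49.90 → outlier.
All remaining values lie within [-9.60, 49.90].

50.3, 67.8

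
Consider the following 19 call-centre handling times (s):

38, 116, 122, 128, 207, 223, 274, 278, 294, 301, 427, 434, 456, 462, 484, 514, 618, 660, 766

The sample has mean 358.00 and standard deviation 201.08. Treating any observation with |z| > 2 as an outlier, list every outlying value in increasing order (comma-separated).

766

Cutoffs at x̄ ± 2s: 358.00 ± 2·201.08 = [-44.16, 760.16].
766: z = 2.03, |z| > 2 → outlier.
Every other value lies within [-44.16, 760.16].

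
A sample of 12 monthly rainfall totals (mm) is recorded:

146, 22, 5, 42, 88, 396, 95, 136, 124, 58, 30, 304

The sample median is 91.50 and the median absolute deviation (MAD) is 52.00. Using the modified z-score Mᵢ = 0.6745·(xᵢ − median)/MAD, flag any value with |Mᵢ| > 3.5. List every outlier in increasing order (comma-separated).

396

|Mᵢ| > 3.5 ⇔ |xᵢ − 91.50| > 3.5·52.00/0.6745 = 269.83.
So outliers lie outside [-178.33, 361.33].
396: M = 3.95 → outlier.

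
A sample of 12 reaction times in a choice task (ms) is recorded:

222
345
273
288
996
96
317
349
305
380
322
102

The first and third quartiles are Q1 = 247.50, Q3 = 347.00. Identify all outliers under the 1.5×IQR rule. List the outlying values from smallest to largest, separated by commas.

IQR = Q3 − Q1 = 347.00 − 247.50 = 99.50.
Lower fence = Q1 − 1.5·IQR = 247.50 − 149.25 = 98.25.
Upper fence = Q3 + 1.5·IQR = 347.00 + 149.25 = 496.25.
96 < 98.25 → outlier.
996 > 496.25 → outlier.
All remaining values lie within [98.25, 496.25].

96, 996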